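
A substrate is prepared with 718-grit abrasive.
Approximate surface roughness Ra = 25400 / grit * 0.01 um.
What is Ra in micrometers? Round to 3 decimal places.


Ra = 25400 / 718 * 0.01 = 0.354 um

0.354


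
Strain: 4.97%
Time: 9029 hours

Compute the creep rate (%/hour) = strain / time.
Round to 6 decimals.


Creep rate = 4.97 / 9029
= 0.000550 %/h

0.000550


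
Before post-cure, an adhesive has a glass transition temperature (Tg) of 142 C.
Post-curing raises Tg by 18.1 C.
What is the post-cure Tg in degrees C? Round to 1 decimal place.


Tg_post = Tg_base + delta_Tg
= 142 + 18.1
= 160.1 C

160.1


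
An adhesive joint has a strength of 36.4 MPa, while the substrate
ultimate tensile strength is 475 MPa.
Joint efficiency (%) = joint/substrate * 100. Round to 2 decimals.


Efficiency = 36.4 / 475 * 100
= 7.66%

7.66


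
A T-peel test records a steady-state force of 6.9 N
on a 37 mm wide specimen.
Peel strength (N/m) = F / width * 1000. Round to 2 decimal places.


Peel strength = 6.9 / 37 * 1000
= 186.49 N/m

186.49


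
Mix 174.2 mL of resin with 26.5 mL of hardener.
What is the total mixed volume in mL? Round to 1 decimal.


Total = 174.2 + 26.5 = 200.7 mL

200.7


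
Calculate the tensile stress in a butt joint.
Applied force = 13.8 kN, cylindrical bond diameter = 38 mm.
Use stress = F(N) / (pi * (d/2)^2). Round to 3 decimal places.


A = pi * 19.0^2 = 1134.1149 mm^2
sigma = 13800.0 / 1134.1149 = 12.168 MPa

12.168


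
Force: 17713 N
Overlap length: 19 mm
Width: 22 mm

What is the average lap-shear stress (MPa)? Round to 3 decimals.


Average shear stress = F / (overlap * width)
= 17713 / (19 * 22)
= 42.376 MPa

42.376


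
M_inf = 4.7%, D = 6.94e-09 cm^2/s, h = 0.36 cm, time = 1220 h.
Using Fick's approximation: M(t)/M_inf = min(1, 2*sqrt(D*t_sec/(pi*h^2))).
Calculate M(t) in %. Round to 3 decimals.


t = 4392000 s
ratio = min(1, 2*sqrt(6.94e-09*4392000/(pi*0.1296)))
= 0.547222
M(t) = 4.7 * 0.547222 = 2.572%

2.572


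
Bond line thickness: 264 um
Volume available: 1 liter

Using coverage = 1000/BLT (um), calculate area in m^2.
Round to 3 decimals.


1 L = 1e6 mm^3, thickness = 264 um = 0.264 mm
Area = 1e6 / 0.264 mm^2 = (1e6 / 0.264) / 1e6 m^2 = 1000 / 264 m^2
= 3.788 m^2

3.788


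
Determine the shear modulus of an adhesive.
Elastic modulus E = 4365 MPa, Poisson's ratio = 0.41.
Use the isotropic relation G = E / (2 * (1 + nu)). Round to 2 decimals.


G = 4365 / (2*(1+0.41)) = 4365 / 2.82
= 1547.87 MPa

1547.87


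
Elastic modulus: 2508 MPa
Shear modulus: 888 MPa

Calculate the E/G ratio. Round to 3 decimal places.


E / G = 2508 / 888 = 2.824

2.824


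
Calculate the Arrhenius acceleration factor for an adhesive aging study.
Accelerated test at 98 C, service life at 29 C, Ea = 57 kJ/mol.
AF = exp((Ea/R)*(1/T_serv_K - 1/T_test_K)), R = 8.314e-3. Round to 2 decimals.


T_test = 371.15 K, T_serv = 302.15 K
Ea/R = 57 / 0.008314 = 6855.91
AF = exp(6855.91 * (1/302.15 - 1/371.15))
= 67.92

67.92


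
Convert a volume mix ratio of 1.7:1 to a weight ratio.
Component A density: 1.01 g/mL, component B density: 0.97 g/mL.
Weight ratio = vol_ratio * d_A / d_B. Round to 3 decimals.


= 1.7 * 1.01 / 0.97 = 1.770

1.770


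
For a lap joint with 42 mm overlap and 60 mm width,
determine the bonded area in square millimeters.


Area = 42 * 60 = 2520 mm^2

2520


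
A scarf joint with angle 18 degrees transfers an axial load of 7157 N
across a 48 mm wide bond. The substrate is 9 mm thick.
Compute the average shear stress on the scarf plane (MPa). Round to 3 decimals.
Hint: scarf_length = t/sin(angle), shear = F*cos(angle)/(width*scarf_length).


scarf_length = 9 / sin(18 deg) = 29.1246 mm
cos(18 deg) = 0.951057
shear stress = 7157 * 0.951057 / (48 * 29.1246)
= 4.869 MPa

4.869


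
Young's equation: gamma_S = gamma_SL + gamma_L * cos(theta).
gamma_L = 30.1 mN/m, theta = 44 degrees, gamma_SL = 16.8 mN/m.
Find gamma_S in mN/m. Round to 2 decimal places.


cos(44 deg) = 0.719340
gamma_S = 16.8 + 30.1 * 0.719340
= 38.45 mN/m

38.45


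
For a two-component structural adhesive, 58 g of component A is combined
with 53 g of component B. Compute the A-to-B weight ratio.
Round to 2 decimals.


Weight ratio A:B = 58 / 53
= 1.09

1.09


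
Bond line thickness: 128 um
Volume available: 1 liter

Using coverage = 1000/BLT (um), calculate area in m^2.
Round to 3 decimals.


1 L = 1e6 mm^3, thickness = 128 um = 0.128 mm
Area = 1e6 / 0.128 mm^2 = (1e6 / 0.128) / 1e6 m^2 = 1000 / 128 m^2
= 7.813 m^2

7.813


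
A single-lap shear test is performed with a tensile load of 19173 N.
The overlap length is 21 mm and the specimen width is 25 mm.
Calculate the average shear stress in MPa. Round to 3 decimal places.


Shear stress = F / (overlap * width)
= 19173 / (21 * 25)
= 19173 / 525
= 36.520 MPa

36.520


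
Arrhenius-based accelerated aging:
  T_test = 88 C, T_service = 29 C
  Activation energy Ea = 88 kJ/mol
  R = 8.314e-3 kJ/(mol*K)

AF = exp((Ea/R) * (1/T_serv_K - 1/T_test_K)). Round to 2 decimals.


T_test_K = 361.15, T_serv_K = 302.15
AF = exp((88/8.314e-3) * (1/302.15 - 1/361.15))
= 305.78

305.78


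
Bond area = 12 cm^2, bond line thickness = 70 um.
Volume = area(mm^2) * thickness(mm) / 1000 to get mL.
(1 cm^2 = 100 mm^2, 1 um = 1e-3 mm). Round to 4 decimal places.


area_mm2 = 12 * 100 = 1200
blt_mm = 70 * 1e-3 = 0.07
vol_mm3 = 1200 * 0.07 = 84.0
vol_mL = 84.0 / 1000 = 0.0840 mL

0.0840


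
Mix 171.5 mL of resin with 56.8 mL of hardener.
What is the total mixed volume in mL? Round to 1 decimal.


Total = 171.5 + 56.8 = 228.3 mL

228.3


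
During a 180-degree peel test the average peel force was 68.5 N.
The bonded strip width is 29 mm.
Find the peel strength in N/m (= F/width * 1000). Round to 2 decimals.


Peel strength = F/width * 1000
= 68.5 / 29 * 1000
= 2362.07 N/m

2362.07


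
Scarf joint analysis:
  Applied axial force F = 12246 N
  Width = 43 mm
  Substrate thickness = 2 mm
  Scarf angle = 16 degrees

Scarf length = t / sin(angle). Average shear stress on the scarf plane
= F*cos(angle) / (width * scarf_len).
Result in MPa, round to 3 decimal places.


Scarf length = 2 / sin(16 deg) = 7.2559 mm
cos(16 deg) = 0.961262
Shear = 12246 * 0.961262 / (43 * 7.2559)
= 37.729 MPa

37.729


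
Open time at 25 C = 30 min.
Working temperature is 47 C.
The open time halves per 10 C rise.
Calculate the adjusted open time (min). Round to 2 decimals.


factor = 2^((47 - 25) / 10) = 4.5948
ot = 30 / 4.5948 = 6.53 min

6.53


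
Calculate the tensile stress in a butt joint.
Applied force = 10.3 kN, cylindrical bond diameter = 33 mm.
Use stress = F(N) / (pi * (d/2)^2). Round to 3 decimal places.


A = pi * 16.5^2 = 855.2986 mm^2
sigma = 10300.0 / 855.2986 = 12.043 MPa

12.043


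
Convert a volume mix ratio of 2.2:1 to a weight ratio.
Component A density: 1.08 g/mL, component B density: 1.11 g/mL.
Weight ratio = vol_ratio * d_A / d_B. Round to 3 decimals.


= 2.2 * 1.08 / 1.11 = 2.141

2.141


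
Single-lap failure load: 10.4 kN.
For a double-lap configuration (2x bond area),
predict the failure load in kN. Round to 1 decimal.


Failure load = 10.4 * 2 = 20.8 kN

20.8


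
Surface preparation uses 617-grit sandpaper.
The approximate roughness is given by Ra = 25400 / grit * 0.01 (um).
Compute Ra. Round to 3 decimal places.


Ra = 25400 / 617 * 0.01
= 254 / 617
= 0.412 um

0.412


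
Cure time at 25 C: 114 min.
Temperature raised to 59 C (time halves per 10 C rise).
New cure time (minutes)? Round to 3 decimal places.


Acceleration factor = 2^(34/10) = 10.5561
New time = 114 / 10.5561 = 10.799 min

10.799


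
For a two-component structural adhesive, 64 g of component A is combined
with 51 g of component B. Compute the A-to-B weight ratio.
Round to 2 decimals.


Weight ratio A:B = 64 / 51
= 1.25

1.25


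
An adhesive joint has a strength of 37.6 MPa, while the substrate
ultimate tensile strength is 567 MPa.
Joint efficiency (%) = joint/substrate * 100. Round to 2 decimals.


Efficiency = 37.6 / 567 * 100
= 6.63%

6.63


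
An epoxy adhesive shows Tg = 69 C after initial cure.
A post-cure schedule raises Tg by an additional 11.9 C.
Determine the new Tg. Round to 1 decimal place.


New Tg = 69 + 11.9
= 80.9 C

80.9


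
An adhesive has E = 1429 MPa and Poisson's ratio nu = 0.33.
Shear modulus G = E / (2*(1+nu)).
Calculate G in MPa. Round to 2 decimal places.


G = 1429 / (2*(1+0.33))
= 1429 / 2.66
= 537.22 MPa

537.22


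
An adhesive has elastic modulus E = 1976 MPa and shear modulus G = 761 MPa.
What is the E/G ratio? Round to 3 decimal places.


E/G = 1976 / 761 = 2.597

2.597


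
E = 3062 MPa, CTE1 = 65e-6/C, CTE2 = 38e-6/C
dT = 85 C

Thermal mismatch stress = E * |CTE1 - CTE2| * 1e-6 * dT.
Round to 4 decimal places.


= 3062 * 27e-6 * 85
= 7.0273 MPa

7.0273


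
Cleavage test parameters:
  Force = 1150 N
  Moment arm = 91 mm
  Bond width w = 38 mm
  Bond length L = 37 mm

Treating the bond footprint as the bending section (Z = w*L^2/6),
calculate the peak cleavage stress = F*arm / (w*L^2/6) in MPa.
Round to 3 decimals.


M = 1150 * 91 = 104650 N*mm
Z = 38 * 37^2 / 6 = 52022 / 6 mm^3
sigma = M / Z = 6 * 104650 / 52022 = 627900 / 52022
= 12.070 MPa

12.070


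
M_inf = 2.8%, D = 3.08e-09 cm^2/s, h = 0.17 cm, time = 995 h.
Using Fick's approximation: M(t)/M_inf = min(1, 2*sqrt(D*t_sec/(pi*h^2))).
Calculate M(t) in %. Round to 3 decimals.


t = 3582000 s
ratio = min(1, 2*sqrt(3.08e-09*3582000/(pi*0.0289)))
= 0.697179
M(t) = 2.8 * 0.697179 = 1.952%

1.952


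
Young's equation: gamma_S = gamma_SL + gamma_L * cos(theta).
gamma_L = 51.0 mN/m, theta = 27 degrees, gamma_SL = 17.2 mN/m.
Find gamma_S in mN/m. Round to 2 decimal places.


cos(27 deg) = 0.891007
gamma_S = 17.2 + 51.0 * 0.891007
= 62.64 mN/m

62.64


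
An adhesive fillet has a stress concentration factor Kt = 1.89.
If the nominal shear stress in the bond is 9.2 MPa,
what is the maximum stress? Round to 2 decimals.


Max stress = 9.2 * 1.89 = 17.39 MPa

17.39


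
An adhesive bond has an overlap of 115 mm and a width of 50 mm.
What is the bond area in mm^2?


Bond area = overlap * width
= 115 * 50
= 5750 mm^2

5750


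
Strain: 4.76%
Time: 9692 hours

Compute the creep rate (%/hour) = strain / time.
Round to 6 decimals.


Creep rate = 4.76 / 9692
= 0.000491 %/h

0.000491


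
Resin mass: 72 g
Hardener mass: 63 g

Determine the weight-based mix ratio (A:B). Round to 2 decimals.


Ratio = 72 / 63 = 1.14

1.14


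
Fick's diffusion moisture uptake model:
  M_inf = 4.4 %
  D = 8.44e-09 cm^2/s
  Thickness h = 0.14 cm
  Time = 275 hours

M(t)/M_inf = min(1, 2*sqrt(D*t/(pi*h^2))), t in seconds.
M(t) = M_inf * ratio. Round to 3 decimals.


t_sec = 275 * 3600 = 990000
ratio = 2*sqrt(8.44e-09*990000/(pi*0.14^2))
= min(1, 0.736743)
= 0.736743
M(t) = 4.4 * 0.736743 = 3.242 %

3.242


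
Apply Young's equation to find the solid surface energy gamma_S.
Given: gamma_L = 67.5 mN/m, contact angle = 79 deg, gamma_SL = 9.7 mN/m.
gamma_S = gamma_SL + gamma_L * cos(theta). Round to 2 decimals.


theta_rad = 79 * pi/180 = 1.378810
gamma_S = 9.7 + 67.5 * cos(1.378810)
= 22.58 mN/m

22.58


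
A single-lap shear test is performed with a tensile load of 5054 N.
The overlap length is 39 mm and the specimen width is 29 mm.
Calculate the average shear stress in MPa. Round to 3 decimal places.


Shear stress = F / (overlap * width)
= 5054 / (39 * 29)
= 5054 / 1131
= 4.469 MPa

4.469


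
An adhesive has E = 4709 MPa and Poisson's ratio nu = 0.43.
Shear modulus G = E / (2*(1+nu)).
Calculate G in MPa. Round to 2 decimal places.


G = 4709 / (2*(1+0.43))
= 4709 / 2.86
= 1646.50 MPa

1646.50


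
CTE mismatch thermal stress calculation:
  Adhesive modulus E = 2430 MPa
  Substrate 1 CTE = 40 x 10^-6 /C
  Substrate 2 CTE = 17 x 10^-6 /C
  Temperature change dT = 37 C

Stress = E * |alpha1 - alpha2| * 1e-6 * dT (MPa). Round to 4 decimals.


delta_alpha = |40 - 17| = 23 x 10^-6/C
Stress = 2430 * 23e-6 * 37
= 2.0679 MPa

2.0679


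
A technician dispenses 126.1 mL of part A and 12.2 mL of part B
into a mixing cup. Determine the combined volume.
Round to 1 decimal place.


Combined volume = 126.1 + 12.2
= 138.3 mL

138.3


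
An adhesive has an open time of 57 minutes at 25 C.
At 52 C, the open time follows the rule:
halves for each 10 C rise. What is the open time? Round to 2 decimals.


Factor = 2^((52-25)/10) = 6.4980
Open time = 57 / 6.4980 = 8.77 min

8.77


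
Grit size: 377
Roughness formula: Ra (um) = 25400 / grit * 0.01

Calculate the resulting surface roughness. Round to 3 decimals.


Ra = 25400 / 377 * 0.01
= 0.674 um

0.674


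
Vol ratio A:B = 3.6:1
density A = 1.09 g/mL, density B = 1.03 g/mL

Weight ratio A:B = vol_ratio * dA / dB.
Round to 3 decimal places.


Weight ratio = 3.6 * 1.09 / 1.03
= 3.810

3.810


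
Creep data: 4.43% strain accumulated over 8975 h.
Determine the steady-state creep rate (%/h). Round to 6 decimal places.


Rate = 4.43 / 8975 = 0.000494 %/h

0.000494


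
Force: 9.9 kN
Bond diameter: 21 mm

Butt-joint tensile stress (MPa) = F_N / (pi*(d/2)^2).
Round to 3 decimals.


F_N = 9.9 * 1000 = 9900.0 N
A = pi*(10.5)^2 = 346.3606 mm^2
stress = 9900.0 / 346.3606 = 28.583 MPa

28.583


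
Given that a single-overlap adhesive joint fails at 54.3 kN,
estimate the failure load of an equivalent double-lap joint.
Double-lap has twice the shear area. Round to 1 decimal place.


Double-lap factor = 2
Expected load = 54.3 * 2 = 108.6 kN

108.6


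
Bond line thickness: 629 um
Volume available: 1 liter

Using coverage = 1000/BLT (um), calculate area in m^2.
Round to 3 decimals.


1 L = 1e6 mm^3, thickness = 629 um = 0.629 mm
Area = 1e6 / 0.629 mm^2 = (1e6 / 0.629) / 1e6 m^2 = 1000 / 629 m^2
= 1.590 m^2

1.590


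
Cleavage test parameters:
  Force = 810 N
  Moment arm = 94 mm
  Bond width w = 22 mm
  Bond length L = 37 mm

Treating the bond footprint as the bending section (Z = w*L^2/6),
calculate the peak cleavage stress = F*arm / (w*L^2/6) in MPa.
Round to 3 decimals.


M = 810 * 94 = 76140 N*mm
Z = 22 * 37^2 / 6 = 30118 / 6 mm^3
sigma = M / Z = 6 * 76140 / 30118 = 456840 / 30118
= 15.168 MPa

15.168


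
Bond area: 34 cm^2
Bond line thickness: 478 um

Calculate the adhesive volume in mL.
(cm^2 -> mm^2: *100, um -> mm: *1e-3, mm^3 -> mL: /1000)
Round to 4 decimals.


V = 34*100 * 478*1e-3 / 1000
= 1.6252 mL

1.6252


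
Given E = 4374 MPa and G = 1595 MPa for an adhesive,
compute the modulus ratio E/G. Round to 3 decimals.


E/G ratio = 4374 / 1595 = 2.742

2.742


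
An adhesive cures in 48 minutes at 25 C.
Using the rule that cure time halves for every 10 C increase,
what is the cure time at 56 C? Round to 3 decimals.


Factor = 2^((56 - 25) / 10) = 8.5742
Cure time = 48 / 8.5742
= 5.598 minutes

5.598


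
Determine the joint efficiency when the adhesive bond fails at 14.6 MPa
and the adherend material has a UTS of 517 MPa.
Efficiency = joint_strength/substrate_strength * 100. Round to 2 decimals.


Joint efficiency = 14.6 / 517 * 100
= 2.82%

2.82


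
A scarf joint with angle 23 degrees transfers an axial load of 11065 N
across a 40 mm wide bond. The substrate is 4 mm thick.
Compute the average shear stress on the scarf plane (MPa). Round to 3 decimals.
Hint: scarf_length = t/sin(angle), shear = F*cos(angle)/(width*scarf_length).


scarf_length = 4 / sin(23 deg) = 10.2372 mm
cos(23 deg) = 0.920505
shear stress = 11065 * 0.920505 / (40 * 10.2372)
= 24.873 MPa

24.873


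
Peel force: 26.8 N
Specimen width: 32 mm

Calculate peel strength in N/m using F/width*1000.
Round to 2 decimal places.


Peel strength = 26.8 / 32 * 1000 = 837.50 N/m

837.50


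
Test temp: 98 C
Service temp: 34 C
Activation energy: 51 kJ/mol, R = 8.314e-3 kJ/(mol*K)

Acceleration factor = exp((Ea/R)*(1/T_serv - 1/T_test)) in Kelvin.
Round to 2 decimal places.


AF = exp((51/0.008314)*(1/307.15 - 1/371.15))
= 31.31

31.31


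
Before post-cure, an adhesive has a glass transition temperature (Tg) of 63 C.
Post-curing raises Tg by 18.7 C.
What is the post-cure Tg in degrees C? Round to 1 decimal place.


Tg_post = Tg_base + delta_Tg
= 63 + 18.7
= 81.7 C

81.7


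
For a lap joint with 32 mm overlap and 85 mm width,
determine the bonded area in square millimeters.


Area = 32 * 85 = 2720 mm^2

2720


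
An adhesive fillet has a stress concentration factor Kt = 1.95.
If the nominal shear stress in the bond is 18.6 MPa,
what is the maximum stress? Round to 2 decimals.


Max stress = 18.6 * 1.95 = 36.27 MPa

36.27


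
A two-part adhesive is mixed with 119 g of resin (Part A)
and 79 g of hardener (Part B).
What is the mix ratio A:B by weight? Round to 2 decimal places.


Mix ratio = mass_A / mass_B
= 119 / 79
= 1.51

1.51


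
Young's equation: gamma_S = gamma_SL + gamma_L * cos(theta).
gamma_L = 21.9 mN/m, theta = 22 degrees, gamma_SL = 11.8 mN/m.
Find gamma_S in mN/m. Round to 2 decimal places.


cos(22 deg) = 0.927184
gamma_S = 11.8 + 21.9 * 0.927184
= 32.11 mN/m

32.11


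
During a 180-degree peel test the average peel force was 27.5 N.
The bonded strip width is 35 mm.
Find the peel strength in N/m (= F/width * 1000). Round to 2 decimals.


Peel strength = F/width * 1000
= 27.5 / 35 * 1000
= 785.71 N/m

785.71


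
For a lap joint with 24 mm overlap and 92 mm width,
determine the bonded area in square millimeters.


Area = 24 * 92 = 2208 mm^2

2208


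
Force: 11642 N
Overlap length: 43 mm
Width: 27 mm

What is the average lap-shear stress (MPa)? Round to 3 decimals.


Average shear stress = F / (overlap * width)
= 11642 / (43 * 27)
= 10.028 MPa

10.028


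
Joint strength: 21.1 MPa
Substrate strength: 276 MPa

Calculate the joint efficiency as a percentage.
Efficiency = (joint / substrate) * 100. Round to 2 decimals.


Efficiency = (21.1 / 276) * 100 = 7.64%

7.64


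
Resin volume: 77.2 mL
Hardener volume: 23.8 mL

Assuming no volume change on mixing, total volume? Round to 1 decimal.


V_total = 77.2 + 23.8 = 101.0 mL

101.0


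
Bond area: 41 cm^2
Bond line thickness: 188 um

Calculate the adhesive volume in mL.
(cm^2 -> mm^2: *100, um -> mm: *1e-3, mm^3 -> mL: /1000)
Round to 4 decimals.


V = 41*100 * 188*1e-3 / 1000
= 0.7708 mL

0.7708


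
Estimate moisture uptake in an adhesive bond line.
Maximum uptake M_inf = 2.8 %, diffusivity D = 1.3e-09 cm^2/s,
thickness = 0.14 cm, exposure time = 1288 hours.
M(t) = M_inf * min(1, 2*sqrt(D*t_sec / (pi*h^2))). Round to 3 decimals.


Convert time: 1288 h = 4636800 s
ratio = min(1, 2*sqrt(1.3e-09*4636800/(pi*0.14^2)))
= 0.625760
M(t) = 2.8 * 0.625760 = 1.752%

1.752


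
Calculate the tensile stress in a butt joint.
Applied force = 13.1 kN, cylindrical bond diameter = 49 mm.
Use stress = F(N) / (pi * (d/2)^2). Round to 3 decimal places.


A = pi * 24.5^2 = 1885.7410 mm^2
sigma = 13100.0 / 1885.7410 = 6.947 MPa

6.947


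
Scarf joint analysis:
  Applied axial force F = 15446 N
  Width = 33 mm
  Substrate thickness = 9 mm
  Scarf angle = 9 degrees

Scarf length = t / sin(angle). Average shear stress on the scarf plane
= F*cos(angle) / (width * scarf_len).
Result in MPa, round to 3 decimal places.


Scarf length = 9 / sin(9 deg) = 57.5321 mm
cos(9 deg) = 0.987688
Shear = 15446 * 0.987688 / (33 * 57.5321)
= 8.035 MPa

8.035


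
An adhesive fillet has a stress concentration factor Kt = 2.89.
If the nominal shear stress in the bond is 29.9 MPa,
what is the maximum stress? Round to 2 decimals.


Max stress = 29.9 * 2.89 = 86.41 MPa

86.41


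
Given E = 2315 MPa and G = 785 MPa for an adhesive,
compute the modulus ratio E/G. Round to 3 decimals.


E/G ratio = 2315 / 785 = 2.949

2.949


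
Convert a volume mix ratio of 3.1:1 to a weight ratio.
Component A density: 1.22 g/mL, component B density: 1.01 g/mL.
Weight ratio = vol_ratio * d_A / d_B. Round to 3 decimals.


= 3.1 * 1.22 / 1.01 = 3.745

3.745


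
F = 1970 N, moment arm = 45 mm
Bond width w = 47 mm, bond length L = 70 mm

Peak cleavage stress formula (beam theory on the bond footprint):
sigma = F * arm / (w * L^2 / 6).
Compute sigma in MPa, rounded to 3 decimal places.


sigma = (1970 * 45) / (47 * 4900 / 6)
= 88650 * 6 / 230300
= 531900 / 230300
= 2.310 MPa

2.310


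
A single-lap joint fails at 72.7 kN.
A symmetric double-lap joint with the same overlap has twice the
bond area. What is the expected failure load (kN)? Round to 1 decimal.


Double-lap load = 2 * 72.7 = 145.4 kN

145.4


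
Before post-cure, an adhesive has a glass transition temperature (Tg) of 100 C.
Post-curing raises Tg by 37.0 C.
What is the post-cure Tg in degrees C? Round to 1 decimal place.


Tg_post = Tg_base + delta_Tg
= 100 + 37.0
= 137.0 C

137.0


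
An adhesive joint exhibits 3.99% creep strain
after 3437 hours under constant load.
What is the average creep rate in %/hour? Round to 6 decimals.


Creep rate = strain / time
= 3.99 / 3437
= 0.001161 %/h

0.001161


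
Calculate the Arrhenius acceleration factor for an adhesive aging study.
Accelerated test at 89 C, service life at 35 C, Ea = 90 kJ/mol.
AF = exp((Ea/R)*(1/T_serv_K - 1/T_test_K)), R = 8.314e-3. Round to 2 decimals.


T_test = 362.15 K, T_serv = 308.15 K
Ea/R = 90 / 0.008314 = 10825.11
AF = exp(10825.11 * (1/308.15 - 1/362.15))
= 188.32

188.32


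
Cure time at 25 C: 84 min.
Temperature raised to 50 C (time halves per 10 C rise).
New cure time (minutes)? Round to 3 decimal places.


Acceleration factor = 2^(25/10) = 5.6569
New time = 84 / 5.6569 = 14.849 min

14.849


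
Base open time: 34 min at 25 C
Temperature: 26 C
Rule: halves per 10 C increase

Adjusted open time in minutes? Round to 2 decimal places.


Acceleration = 2^((26-25)/10) = 1.0718
Open time = 34 / 1.0718 = 31.72 min

31.72


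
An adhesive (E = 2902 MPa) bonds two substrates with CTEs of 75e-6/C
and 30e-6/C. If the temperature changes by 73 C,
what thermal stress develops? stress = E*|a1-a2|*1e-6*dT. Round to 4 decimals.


Stress = 2902 * |75 - 30| * 1e-6 * 73
= 9.5331 MPa

9.5331


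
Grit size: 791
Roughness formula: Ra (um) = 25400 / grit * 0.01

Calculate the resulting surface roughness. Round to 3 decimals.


Ra = 25400 / 791 * 0.01
= 0.321 um

0.321


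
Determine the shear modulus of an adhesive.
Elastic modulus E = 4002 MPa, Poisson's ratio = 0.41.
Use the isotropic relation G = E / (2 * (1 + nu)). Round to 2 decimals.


G = 4002 / (2*(1+0.41)) = 4002 / 2.82
= 1419.15 MPa

1419.15


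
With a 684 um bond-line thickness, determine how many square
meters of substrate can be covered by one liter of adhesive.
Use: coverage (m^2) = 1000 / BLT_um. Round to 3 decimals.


Coverage = 1000 / 684 = 1.462 m^2

1.462


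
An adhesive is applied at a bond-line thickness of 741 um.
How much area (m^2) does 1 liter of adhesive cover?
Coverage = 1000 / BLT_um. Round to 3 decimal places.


Coverage = 1000 / 741 = 1.350 m^2

1.350


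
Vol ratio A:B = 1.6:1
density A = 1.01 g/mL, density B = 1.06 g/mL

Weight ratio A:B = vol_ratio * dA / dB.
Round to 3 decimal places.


Weight ratio = 1.6 * 1.01 / 1.06
= 1.525

1.525


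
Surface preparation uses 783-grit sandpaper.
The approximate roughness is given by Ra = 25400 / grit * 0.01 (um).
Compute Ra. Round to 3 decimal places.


Ra = 25400 / 783 * 0.01
= 254 / 783
= 0.324 um

0.324


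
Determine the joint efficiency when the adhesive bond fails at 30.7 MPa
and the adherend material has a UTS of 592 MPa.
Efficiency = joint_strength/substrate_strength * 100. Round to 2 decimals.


Joint efficiency = 30.7 / 592 * 100
= 5.19%

5.19


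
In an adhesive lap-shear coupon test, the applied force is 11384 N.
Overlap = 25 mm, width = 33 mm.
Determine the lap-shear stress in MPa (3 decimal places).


stress = F / (overlap * width)
= 11384 / (25 * 33)
= 13.799 MPa

13.799


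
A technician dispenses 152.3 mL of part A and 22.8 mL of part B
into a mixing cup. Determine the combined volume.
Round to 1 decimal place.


Combined volume = 152.3 + 22.8
= 175.1 mL

175.1


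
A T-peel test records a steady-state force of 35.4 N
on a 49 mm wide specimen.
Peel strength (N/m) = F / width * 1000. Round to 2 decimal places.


Peel strength = 35.4 / 49 * 1000
= 722.45 N/m

722.45


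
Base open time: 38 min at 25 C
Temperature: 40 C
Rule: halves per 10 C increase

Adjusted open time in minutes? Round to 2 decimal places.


Acceleration = 2^((40-25)/10) = 2.8284
Open time = 38 / 2.8284 = 13.44 min

13.44


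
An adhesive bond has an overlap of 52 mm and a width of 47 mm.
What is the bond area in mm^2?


Bond area = overlap * width
= 52 * 47
= 2444 mm^2

2444


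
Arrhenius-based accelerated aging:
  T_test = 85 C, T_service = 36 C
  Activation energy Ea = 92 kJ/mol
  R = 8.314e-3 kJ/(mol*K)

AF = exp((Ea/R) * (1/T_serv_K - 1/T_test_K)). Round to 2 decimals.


T_test_K = 358.15, T_serv_K = 309.15
AF = exp((92/8.314e-3) * (1/309.15 - 1/358.15))
= 133.90

133.90


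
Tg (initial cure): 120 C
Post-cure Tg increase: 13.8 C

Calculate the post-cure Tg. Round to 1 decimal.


Post-cure Tg = 120 + 13.8 = 133.8 C

133.8


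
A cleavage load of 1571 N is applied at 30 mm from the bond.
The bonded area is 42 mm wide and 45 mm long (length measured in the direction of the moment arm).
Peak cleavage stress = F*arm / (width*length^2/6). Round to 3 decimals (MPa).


Moment = 1571 * 30 = 47130 N*mm
Section modulus = 42 * 2025 / 6 = 85050 / 6 mm^3
Stress = 47130 / (85050 / 6) = 282780 / 85050
= 3.325 MPa

3.325


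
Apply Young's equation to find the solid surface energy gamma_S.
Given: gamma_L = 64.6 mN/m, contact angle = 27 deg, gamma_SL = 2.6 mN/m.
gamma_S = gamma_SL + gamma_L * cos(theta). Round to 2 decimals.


theta_rad = 27 * pi/180 = 0.471239
gamma_S = 2.6 + 64.6 * cos(0.471239)
= 60.16 mN/m

60.16


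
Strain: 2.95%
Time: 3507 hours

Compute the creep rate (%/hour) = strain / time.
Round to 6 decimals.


Creep rate = 2.95 / 3507
= 0.000841 %/h

0.000841


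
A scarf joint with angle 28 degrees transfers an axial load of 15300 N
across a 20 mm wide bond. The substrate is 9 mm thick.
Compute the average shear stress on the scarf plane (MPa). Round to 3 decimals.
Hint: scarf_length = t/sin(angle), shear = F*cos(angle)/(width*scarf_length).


scarf_length = 9 / sin(28 deg) = 19.1705 mm
cos(28 deg) = 0.882948
shear stress = 15300 * 0.882948 / (20 * 19.1705)
= 35.234 MPa

35.234


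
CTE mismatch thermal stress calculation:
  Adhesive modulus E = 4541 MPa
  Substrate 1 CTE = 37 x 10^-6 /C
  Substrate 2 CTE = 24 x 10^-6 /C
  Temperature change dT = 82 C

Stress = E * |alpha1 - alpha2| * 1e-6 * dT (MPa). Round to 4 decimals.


delta_alpha = |37 - 24| = 13 x 10^-6/C
Stress = 4541 * 13e-6 * 82
= 4.8407 MPa

4.8407


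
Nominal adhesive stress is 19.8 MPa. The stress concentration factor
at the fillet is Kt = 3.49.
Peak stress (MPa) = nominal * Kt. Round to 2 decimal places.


Peak = 19.8 * 3.49 = 69.10 MPa

69.10


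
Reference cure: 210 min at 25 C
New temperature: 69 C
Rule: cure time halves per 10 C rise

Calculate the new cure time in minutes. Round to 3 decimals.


factor = 2^((69-25)/10) = 21.1121
t_new = 210 / 21.1121 = 9.947 min

9.947


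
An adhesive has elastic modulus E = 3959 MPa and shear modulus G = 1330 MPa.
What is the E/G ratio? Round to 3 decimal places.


E/G = 3959 / 1330 = 2.977

2.977


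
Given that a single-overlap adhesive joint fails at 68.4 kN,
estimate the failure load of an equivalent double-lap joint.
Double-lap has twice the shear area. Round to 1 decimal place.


Double-lap factor = 2
Expected load = 68.4 * 2 = 136.8 kN

136.8


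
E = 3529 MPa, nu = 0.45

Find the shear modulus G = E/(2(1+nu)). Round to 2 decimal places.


G = 3529 / (2 * 1.45)
= 1216.90 MPa

1216.90


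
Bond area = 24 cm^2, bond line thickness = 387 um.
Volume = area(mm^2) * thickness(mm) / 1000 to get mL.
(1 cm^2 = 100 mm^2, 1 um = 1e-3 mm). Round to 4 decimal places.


area_mm2 = 24 * 100 = 2400
blt_mm = 387 * 1e-3 = 0.387
vol_mm3 = 2400 * 0.387 = 928.8
vol_mL = 928.8 / 1000 = 0.9288 mL

0.9288


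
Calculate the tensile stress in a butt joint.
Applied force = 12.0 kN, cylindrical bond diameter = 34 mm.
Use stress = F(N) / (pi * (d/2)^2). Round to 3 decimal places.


A = pi * 17.0^2 = 907.9203 mm^2
sigma = 12000.0 / 907.9203 = 13.217 MPa

13.217


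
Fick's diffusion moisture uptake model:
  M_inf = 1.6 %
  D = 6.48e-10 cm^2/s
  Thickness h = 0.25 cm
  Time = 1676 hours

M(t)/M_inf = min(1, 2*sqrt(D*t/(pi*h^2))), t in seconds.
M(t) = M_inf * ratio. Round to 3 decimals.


t_sec = 1676 * 3600 = 6033600
ratio = 2*sqrt(6.48e-10*6033600/(pi*0.25^2))
= min(1, 0.282222)
= 0.282222
M(t) = 1.6 * 0.282222 = 0.452 %

0.452


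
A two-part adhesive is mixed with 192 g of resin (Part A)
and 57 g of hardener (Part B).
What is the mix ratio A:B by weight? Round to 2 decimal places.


Mix ratio = mass_A / mass_B
= 192 / 57
= 3.37

3.37


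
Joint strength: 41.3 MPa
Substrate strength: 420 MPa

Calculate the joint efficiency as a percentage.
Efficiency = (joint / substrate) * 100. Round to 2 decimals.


Efficiency = (41.3 / 420) * 100 = 9.83%

9.83


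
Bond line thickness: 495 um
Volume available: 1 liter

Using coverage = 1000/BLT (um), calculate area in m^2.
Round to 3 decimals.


1 L = 1e6 mm^3, thickness = 495 um = 0.495 mm
Area = 1e6 / 0.495 mm^2 = (1e6 / 0.495) / 1e6 m^2 = 1000 / 495 m^2
= 2.020 m^2

2.020


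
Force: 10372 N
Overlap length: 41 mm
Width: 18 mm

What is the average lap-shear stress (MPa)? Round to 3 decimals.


Average shear stress = F / (overlap * width)
= 10372 / (41 * 18)
= 14.054 MPa

14.054


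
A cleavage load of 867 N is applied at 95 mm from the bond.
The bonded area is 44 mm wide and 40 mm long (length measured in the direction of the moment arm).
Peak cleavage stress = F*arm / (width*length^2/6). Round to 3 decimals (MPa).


Moment = 867 * 95 = 82365 N*mm
Section modulus = 44 * 1600 / 6 = 70400 / 6 mm^3
Stress = 82365 / (70400 / 6) = 494190 / 70400
= 7.020 MPa

7.020


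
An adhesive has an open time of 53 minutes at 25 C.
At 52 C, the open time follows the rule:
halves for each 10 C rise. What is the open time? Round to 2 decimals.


Factor = 2^((52-25)/10) = 6.4980
Open time = 53 / 6.4980 = 8.16 min

8.16


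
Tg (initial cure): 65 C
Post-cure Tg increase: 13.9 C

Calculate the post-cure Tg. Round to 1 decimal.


Post-cure Tg = 65 + 13.9 = 78.9 C

78.9


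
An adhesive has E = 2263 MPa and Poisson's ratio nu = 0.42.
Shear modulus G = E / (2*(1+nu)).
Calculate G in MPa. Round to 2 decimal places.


G = 2263 / (2*(1+0.42))
= 2263 / 2.84
= 796.83 MPa

796.83


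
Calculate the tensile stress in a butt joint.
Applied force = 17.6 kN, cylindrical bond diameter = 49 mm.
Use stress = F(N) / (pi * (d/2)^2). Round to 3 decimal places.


A = pi * 24.5^2 = 1885.7410 mm^2
sigma = 17600.0 / 1885.7410 = 9.333 MPa

9.333


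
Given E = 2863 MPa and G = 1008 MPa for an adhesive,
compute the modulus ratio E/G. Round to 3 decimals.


E/G ratio = 2863 / 1008 = 2.840

2.840


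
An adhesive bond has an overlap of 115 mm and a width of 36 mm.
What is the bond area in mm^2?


Bond area = overlap * width
= 115 * 36
= 4140 mm^2

4140


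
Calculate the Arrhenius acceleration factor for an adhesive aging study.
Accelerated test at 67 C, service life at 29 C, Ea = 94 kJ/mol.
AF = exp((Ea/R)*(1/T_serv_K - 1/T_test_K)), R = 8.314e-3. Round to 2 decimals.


T_test = 340.15 K, T_serv = 302.15 K
Ea/R = 94 / 0.008314 = 11306.23
AF = exp(11306.23 * (1/302.15 - 1/340.15))
= 65.39

65.39


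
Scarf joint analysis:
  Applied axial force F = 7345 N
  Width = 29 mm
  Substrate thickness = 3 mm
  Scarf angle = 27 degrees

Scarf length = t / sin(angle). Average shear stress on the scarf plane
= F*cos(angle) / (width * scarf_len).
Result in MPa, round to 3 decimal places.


Scarf length = 3 / sin(27 deg) = 6.6081 mm
cos(27 deg) = 0.891007
Shear = 7345 * 0.891007 / (29 * 6.6081)
= 34.151 MPa

34.151


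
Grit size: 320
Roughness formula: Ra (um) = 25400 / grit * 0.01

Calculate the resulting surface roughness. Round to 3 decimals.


Ra = 25400 / 320 * 0.01
= 0.794 um

0.794


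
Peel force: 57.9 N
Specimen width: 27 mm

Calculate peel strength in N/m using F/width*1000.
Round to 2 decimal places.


Peel strength = 57.9 / 27 * 1000 = 2144.44 N/m

2144.44


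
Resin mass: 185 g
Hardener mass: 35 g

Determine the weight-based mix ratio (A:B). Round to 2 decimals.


Ratio = 185 / 35 = 5.29

5.29


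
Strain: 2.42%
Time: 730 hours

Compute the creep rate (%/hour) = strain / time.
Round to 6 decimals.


Creep rate = 2.42 / 730
= 0.003315 %/h

0.003315


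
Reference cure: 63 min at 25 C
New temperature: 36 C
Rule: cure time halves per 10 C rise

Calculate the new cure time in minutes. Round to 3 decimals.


factor = 2^((36-25)/10) = 2.1435
t_new = 63 / 2.1435 = 29.391 min

29.391


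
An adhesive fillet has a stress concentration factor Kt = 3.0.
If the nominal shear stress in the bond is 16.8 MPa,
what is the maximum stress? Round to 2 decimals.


Max stress = 16.8 * 3.0 = 50.40 MPa

50.40


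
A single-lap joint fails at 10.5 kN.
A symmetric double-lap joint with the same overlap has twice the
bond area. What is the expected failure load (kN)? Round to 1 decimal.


Double-lap load = 2 * 10.5 = 21.0 kN

21.0


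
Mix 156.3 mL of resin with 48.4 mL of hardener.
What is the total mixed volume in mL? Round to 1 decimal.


Total = 156.3 + 48.4 = 204.7 mL

204.7


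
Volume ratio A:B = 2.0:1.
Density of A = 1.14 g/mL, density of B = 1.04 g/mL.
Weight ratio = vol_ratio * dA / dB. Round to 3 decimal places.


Wt ratio = 2.0 * 1.14 / 1.04
= 2.192

2.192


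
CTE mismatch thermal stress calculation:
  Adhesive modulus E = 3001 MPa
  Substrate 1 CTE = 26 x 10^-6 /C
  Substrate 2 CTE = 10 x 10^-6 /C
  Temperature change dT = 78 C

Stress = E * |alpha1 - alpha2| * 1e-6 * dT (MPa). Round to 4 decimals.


delta_alpha = |26 - 10| = 16 x 10^-6/C
Stress = 3001 * 16e-6 * 78
= 3.7452 MPa

3.7452


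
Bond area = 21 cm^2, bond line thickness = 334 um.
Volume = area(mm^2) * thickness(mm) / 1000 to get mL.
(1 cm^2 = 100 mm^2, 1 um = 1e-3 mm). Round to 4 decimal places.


area_mm2 = 21 * 100 = 2100
blt_mm = 334 * 1e-3 = 0.334
vol_mm3 = 2100 * 0.334 = 701.4
vol_mL = 701.4 / 1000 = 0.7014 mL

0.7014


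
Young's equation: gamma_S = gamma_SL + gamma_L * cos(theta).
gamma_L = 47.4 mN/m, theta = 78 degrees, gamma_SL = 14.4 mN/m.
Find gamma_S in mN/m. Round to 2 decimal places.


cos(78 deg) = 0.207912
gamma_S = 14.4 + 47.4 * 0.207912
= 24.26 mN/m

24.26


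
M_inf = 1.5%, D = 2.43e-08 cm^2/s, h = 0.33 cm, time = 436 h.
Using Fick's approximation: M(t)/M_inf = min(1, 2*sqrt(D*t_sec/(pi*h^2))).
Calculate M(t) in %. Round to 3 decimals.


t = 1569600 s
ratio = min(1, 2*sqrt(2.43e-08*1569600/(pi*0.1089)))
= 0.667788
M(t) = 1.5 * 0.667788 = 1.002%

1.002


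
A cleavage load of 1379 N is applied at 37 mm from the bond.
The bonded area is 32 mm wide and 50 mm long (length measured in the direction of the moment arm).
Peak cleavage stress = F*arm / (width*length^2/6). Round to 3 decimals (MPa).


Moment = 1379 * 37 = 51023 N*mm
Section modulus = 32 * 2500 / 6 = 80000 / 6 mm^3
Stress = 51023 / (80000 / 6) = 306138 / 80000
= 3.827 MPa

3.827


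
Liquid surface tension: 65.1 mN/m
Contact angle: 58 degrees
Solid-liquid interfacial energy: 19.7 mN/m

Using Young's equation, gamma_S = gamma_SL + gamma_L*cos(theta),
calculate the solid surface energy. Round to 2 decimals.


gamma_S = 19.7 + 65.1 * cos(58)
= 54.20 mN/m

54.20


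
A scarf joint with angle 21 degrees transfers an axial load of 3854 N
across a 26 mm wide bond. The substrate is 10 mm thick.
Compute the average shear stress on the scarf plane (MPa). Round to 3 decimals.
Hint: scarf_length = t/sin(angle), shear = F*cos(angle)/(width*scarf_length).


scarf_length = 10 / sin(21 deg) = 27.9043 mm
cos(21 deg) = 0.933580
shear stress = 3854 * 0.933580 / (26 * 27.9043)
= 4.959 MPa

4.959


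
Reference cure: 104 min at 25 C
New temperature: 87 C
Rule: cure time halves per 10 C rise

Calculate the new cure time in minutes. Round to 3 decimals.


factor = 2^((87-25)/10) = 73.5167
t_new = 104 / 73.5167 = 1.415 min

1.415


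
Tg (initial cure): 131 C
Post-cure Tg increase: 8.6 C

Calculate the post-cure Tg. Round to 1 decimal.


Post-cure Tg = 131 + 8.6 = 139.6 C

139.6


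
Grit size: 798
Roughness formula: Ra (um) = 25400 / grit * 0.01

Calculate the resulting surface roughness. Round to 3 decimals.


Ra = 25400 / 798 * 0.01
= 0.318 um

0.318


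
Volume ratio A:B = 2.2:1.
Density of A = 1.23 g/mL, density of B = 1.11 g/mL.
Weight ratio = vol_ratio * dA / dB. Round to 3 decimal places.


Wt ratio = 2.2 * 1.23 / 1.11
= 2.438

2.438


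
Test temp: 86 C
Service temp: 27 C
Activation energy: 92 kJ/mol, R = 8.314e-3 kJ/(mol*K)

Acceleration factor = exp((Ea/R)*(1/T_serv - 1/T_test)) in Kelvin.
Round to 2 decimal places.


AF = exp((92/0.008314)*(1/300.15 - 1/359.15))
= 426.84

426.84


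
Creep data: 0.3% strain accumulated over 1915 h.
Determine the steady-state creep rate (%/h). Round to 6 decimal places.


Rate = 0.3 / 1915 = 0.000157 %/h

0.000157


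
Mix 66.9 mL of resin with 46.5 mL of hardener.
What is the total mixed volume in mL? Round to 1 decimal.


Total = 66.9 + 46.5 = 113.4 mL

113.4


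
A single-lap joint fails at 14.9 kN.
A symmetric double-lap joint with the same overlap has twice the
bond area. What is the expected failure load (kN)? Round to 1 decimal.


Double-lap load = 2 * 14.9 = 29.8 kN

29.8


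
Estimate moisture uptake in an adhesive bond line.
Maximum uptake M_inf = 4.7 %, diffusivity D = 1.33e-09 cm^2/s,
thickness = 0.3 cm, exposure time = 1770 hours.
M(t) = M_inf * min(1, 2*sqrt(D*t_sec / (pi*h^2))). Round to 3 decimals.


Convert time: 1770 h = 6372000 s
ratio = min(1, 2*sqrt(1.33e-09*6372000/(pi*0.3^2)))
= 0.346256
M(t) = 4.7 * 0.346256 = 1.627%

1.627


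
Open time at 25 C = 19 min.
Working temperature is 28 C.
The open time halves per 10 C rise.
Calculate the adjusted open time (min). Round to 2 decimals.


factor = 2^((28 - 25) / 10) = 1.2311
ot = 19 / 1.2311 = 15.43 min

15.43


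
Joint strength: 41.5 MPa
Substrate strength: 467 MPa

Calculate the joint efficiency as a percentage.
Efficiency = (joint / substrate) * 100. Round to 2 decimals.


Efficiency = (41.5 / 467) * 100 = 8.89%

8.89


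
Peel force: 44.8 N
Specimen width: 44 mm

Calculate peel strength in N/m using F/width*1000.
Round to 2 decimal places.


Peel strength = 44.8 / 44 * 1000 = 1018.18 N/m

1018.18


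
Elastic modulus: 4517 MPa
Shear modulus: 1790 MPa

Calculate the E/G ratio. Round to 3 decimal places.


E / G = 4517 / 1790 = 2.523

2.523


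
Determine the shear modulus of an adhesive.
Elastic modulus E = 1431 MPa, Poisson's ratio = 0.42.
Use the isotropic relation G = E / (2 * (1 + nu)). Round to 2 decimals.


G = 1431 / (2*(1+0.42)) = 1431 / 2.84
= 503.87 MPa

503.87


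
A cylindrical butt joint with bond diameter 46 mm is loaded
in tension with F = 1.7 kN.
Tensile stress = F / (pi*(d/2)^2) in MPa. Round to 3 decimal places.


Area = pi * (46/2)^2 = 1661.9025 mm^2
Stress = 1.7*1000 / 1661.9025
= 1.023 MPa

1.023


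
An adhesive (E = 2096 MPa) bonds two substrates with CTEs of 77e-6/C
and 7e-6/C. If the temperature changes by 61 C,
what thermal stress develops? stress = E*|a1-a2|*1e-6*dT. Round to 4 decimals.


Stress = 2096 * |77 - 7| * 1e-6 * 61
= 8.9499 MPa

8.9499
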